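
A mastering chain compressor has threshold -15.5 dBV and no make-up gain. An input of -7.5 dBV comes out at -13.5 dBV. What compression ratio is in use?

4:1

Input overshoot = -7.5 − (-15.5) = 8 dB; output overshoot = -13.5 − (-15.5) = 2 dB.
Ratio = 8 / 2 = 4.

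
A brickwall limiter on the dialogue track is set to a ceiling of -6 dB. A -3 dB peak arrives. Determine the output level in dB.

At ∞:1, everything above -6 dB is held at the ceiling.

-6 dB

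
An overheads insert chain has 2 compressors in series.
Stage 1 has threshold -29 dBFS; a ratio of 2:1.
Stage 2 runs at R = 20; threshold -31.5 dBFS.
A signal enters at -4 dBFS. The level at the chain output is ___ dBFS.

Stage 1: 25 dB above -29 dBFS, reduced 2:1 to 12.5 dB above → -16.5 dBFS.
Stage 2: 15 dB above -31.5 dBFS, reduced 20:1 to 0.75 dB above → -30.75 dBFS.

-30.75 dBFS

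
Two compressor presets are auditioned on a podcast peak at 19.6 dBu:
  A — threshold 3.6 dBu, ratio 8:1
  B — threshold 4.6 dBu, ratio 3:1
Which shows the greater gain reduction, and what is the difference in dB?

A: 16 dB over, compressed to 2 dB over, so 14 dB of GR.
B: 15 dB over, compressed to 5 dB over, so 10 dB of GR.
A applies 4 dB more gain reduction.

A, by 4 dB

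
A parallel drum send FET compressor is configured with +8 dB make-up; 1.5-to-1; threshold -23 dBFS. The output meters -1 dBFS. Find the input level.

-2 dBFS

Remove make-up: -1 − 8 = -9 dBFS.
That's 14 dB above the -23 dBFS threshold.
Before 1.5:1 compression the overshoot was 14 × 1.5 = 21 dB, so input = -23 + 21 = -2 dBFS.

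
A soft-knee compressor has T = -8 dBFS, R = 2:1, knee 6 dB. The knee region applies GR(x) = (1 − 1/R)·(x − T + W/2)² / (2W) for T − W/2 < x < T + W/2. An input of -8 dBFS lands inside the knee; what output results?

x − T + W/2 = -8 − (-8) + 3 = 3.
GR = (1 − 1/2) × 3² / 12 = 0.5 × 9 / 12 = 0.375 dB.
Output = -8 − 0.375 = -8.375 dBFS.

-8.375 dBFS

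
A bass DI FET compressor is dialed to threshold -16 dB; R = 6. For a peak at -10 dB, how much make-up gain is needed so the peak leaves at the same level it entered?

5 dB

Without make-up, output = threshold + overshoot/6 = -16 + 1 = -15 dB.
Gap to target: 5 dB.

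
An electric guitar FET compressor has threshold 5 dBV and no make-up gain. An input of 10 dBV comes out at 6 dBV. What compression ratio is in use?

5:1

Input overshoot = 10 − 5 = 5 dB; output overshoot = 6 − 5 = 1 dB.
Ratio = 5 / 1 = 5.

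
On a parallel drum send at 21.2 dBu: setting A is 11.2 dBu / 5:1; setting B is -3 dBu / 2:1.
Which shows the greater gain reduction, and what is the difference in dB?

B, by 4.1 dB

A: overshoot 10 dB → output overshoot 2 dB → GR 8 dB.
B: overshoot 24.2 dB → output overshoot 12.1 dB → GR 12.1 dB.
B reduces 4.1 dB more.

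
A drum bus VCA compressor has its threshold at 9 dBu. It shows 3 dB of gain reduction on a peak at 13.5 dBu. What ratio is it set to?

Input overshoot = 13.5 − 9 = 4.5 dB.
Output overshoot = 4.5 − 3 = 1.5 dB.
Ratio = input overshoot / output overshoot = 4.5 / 1.5 = 3.

3:1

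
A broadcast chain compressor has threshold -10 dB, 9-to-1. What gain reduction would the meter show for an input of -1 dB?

-1 dB exceeds the threshold by 9 dB.
At 9:1, output sits 9/9 = 1 dB above threshold.
GR = overshoot in − overshoot out = 9 − 1 = 8 dB.

8 dB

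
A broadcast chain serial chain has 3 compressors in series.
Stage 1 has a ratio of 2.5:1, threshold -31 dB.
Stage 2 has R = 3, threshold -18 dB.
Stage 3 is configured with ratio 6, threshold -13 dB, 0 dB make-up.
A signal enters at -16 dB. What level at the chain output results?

Stage 1: overshoot 15 dB → 15/2.5 = 6 dB → -25 dB.
Stage 2: -25 dB is at or below the -18 dB threshold — no compression; output -25 dB.
Stage 3: -25 dB ≤ -13 dB, so stage 3 doesn't engage; output -25 dB.

-25 dB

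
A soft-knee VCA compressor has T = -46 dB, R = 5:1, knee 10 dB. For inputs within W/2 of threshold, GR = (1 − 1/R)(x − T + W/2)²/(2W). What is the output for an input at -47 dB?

x − T + W/2 = -47 − (-46) + 5 = 4.
GR = (1 − 1/5) × 4² / 20 = 0.8 × 16 / 20 = 0.64 dB.
Output = -47 − 0.64 = -47.64 dB.

-47.64 dB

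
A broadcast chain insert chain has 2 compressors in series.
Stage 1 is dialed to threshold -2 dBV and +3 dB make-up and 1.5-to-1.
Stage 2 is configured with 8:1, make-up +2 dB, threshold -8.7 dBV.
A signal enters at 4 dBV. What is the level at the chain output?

-4.9875 dBV

Stage 1: 6 dB above -2 dBV, reduced 1.5:1 to 4 dB above → 2 dBV; +3 dB make-up → 5 dBV.
Stage 2: overshoot 13.7 dB → 13.7/8 = 1.7125 dB → -6.9875 dBV; +2 dB make-up → -4.9875 dBV.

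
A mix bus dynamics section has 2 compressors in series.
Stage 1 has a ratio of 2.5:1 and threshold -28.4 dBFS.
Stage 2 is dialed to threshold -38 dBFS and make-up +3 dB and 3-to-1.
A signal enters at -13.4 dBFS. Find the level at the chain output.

Stage 1: -13.4 dBFS is 15 dB over -28.4 dBFS; at 2.5:1 that becomes 6 dB over, giving -22.4 dBFS.
Stage 2: 15.6 dB above -38 dBFS, reduced 3:1 to 5.2 dB above → -32.8 dBFS; +3 dB make-up → -29.8 dBFS.

-29.8 dBFS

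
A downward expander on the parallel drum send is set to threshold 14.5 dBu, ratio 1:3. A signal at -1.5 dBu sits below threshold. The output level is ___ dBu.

-33.5 dBu

The input is 16 dB below the 14.5 dBu threshold.
A 1:3 expander multiplies undershoot by 3: 16 × 3 = 48 dB below threshold.
Output = 14.5 − 48 = -33.5 dBu.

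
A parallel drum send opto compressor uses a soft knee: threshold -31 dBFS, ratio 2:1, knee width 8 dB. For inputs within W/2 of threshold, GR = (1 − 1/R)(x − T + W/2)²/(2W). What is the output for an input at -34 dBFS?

x − T + W/2 = -34 − (-31) + 4 = 1.
GR = (1 − 1/2) × 1² / 16 = 0.5 × 1 / 16 = 0.03125 dB.
Output = -34 − 0.03125 = -34.03125 dBFS.

-34.03125 dBFS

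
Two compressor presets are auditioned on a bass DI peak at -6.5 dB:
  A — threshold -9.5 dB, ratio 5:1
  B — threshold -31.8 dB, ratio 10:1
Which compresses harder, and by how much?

B, by 20.37 dB

A: GR = 3 − 3/5 = 2.4 dB.
B: GR = 25.3 − 25.3/10 = 22.77 dB.
B reduces 20.37 dB more.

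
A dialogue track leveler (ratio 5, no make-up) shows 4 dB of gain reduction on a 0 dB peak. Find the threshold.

-5 dB

Let T be the threshold. Output overshoot = (input overshoot)/R, so -4 − T = (0 − T)/5.
5·(-4 − T) = 0 − T → 4·T = -20 − 0 = -20.
T = -20/4 = -5 dB.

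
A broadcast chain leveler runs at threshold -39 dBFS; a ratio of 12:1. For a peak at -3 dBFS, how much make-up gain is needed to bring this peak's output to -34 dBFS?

2 dB

Overshoot 36 dB → 36/12 = 3 dB after compression, so the compressed level is -39 + 3 = -36 dBFS.
Make-up = target − compressed = -34 − (-36) = 2 dB.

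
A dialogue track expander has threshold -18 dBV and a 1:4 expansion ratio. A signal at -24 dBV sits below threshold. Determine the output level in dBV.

-42 dBV

The input is 6 dB below the -18 dBV threshold.
A 1:4 expander multiplies undershoot by 4: 6 × 4 = 24 dB below threshold.
Output = -18 − 24 = -42 dBV.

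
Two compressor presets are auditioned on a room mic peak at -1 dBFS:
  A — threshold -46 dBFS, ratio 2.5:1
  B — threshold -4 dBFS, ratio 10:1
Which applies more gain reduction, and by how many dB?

A: GR = 45 − 45/2.5 = 27 dB.
B: GR = 3 − 3/10 = 2.7 dB.
A applies 24.3 dB more gain reduction.

A, by 24.3 dB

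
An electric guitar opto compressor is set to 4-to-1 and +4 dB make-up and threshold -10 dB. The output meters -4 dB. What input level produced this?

Before make-up, the level was -4 − 4 = -8 dB.
That's 2 dB above the -10 dB threshold.
Undo the ratio: input overshoot = 2 × 4 = 8 dB, giving input = -2 dB.

-2 dB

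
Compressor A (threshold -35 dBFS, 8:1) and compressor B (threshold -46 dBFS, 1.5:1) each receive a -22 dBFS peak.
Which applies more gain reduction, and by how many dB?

A: overshoot 13 dB → output overshoot 1.625 dB → GR 11.375 dB.
B: overshoot 24 dB → output overshoot 16 dB → GR 8 dB.
Difference: 3.375 dB in favour of A.

A, by 3.375 dB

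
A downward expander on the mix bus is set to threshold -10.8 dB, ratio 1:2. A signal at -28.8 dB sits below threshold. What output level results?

-46.8 dB

The input is 18 dB below the -10.8 dB threshold.
A 1:2 expander multiplies undershoot by 2: 18 × 2 = 36 dB below threshold.
Output = -10.8 − 36 = -46.8 dB.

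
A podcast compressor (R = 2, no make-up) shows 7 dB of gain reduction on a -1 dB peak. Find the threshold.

-15 dB

Let T be the threshold. Output overshoot = (input overshoot)/R, so -8 − T = (-1 − T)/2.
2·(-8 − T) = -1 − T → 1·T = -16 − (-1) = -15.
T = -15/1 = -15 dB.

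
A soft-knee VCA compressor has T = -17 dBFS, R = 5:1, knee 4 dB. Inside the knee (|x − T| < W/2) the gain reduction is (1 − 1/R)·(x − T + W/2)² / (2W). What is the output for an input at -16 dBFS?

-16.9 dBFS

x − T + W/2 = -16 − (-17) + 2 = 3.
GR = (1 − 1/5) × 3² / 8 = 0.8 × 9 / 8 = 0.9 dB.
Output = -16 − 0.9 = -16.9 dBFS.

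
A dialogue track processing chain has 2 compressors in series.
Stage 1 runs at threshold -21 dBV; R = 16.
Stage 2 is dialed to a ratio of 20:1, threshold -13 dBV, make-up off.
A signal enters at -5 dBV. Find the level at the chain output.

Stage 1: overshoot 16 dB → 16/16 = 1 dB → -20 dBV.
Stage 2: -20 dBV ≤ -13 dBV, so stage 2 doesn't engage; output -20 dBV.

-20 dBV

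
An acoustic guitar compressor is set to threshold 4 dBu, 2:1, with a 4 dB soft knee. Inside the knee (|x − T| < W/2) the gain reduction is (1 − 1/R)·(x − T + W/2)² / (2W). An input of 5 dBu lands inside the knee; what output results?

x − T + W/2 = 5 − 4 + 2 = 3.
GR = (1 − 1/2) × 3² / 8 = 0.5 × 9 / 8 = 0.5625 dB.
Output = 5 − 0.5625 = 4.4375 dBu.

4.4375 dBu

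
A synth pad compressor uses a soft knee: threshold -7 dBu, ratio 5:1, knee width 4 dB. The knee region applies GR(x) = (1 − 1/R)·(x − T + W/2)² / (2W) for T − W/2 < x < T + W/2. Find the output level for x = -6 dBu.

-6.9 dBu

x − T + W/2 = -6 − (-7) + 2 = 3.
GR = (1 − 1/5) × 3² / 8 = 0.8 × 9 / 8 = 0.9 dB.
Output = -6 − 0.9 = -6.9 dBu.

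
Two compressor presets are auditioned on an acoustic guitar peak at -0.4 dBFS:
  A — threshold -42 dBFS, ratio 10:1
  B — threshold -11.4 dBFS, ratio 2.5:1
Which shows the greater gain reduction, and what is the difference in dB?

A: 41.6 dB over, compressed to 4.16 dB over, so 37.44 dB of GR.
B: 11 dB over, compressed to 4.4 dB over, so 6.6 dB of GR.
A reduces 30.84 dB more.

A, by 30.84 dB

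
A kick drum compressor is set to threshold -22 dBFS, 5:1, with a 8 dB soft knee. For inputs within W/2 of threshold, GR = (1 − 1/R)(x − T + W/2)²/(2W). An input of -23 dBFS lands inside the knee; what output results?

x − T + W/2 = -23 − (-22) + 4 = 3.
GR = (1 − 1/5) × 3² / 16 = 0.8 × 9 / 16 = 0.45 dB.
Output = -23 − 0.45 = -23.45 dBFS.

-23.45 dBFS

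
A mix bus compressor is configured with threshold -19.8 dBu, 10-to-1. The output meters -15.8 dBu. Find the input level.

20.2 dBu

That's 4 dB above the -19.8 dBu threshold.
Before 10:1 compression the overshoot was 4 × 10 = 40 dB, so input = -19.8 + 40 = 20.2 dBu.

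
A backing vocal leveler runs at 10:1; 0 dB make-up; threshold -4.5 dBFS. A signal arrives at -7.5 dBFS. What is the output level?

-7.5 dBFS is 3 dB below the -4.5 dBFS threshold, so no gain reduction is applied.
Output = input = -7.5 dBFS.

-7.5 dBFS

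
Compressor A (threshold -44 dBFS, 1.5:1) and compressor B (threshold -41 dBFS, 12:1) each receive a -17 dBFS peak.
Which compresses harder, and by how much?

B, by 13 dB

A: overshoot 27 dB → output overshoot 18 dB → GR 9 dB.
B: overshoot 24 dB → output overshoot 2 dB → GR 22 dB.
B reduces 13 dB more.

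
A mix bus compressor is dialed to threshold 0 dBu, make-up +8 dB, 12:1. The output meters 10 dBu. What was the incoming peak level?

24 dBu

Remove make-up: 10 − 8 = 2 dBu.
Post-compression overshoot = 2 − 0 = 2 dB.
Before 12:1 compression the overshoot was 2 × 12 = 24 dB, so input = 0 + 24 = 24 dBu.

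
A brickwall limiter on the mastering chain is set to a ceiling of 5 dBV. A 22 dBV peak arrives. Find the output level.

5 dBV

At ∞:1, everything above 5 dBV is held at the ceiling.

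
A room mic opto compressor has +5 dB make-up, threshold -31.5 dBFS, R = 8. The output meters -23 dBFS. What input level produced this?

-3.5 dBFS

Remove make-up: -23 − 5 = -28 dBFS.
Post-compression overshoot = -28 − (-31.5) = 3.5 dB.
Undo the ratio: input overshoot = 3.5 × 8 = 28 dB, giving input = -3.5 dBFS.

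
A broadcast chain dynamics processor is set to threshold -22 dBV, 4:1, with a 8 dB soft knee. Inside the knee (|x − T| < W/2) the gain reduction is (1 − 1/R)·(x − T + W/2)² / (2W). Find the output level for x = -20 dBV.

x − T + W/2 = -20 − (-22) + 4 = 6.
GR = (1 − 1/4) × 6² / 16 = 0.75 × 36 / 16 = 1.6875 dB.
Output = -20 − 1.6875 = -21.6875 dBV.

-21.6875 dBV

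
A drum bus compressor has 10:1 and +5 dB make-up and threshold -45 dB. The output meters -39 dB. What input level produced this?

Remove make-up: -39 − 5 = -44 dB.
Post-compression overshoot = -44 − (-45) = 1 dB.
Undo the ratio: input overshoot = 1 × 10 = 10 dB, giving input = -35 dB.

-35 dB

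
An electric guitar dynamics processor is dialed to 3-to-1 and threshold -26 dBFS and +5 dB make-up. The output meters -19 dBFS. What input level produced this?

Before make-up, the level was -19 − 5 = -24 dBFS.
Post-compression overshoot = -24 − (-26) = 2 dB.
Before 3:1 compression the overshoot was 2 × 3 = 6 dB, so input = -26 + 6 = -20 dBFS.

-20 dBFS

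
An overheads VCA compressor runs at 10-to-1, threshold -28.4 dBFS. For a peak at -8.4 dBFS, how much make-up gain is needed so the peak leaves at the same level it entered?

The peak compresses to -28.4 + 20/10 = -26.4 dBFS.
To reach -8.4 dBFS requires -8.4 − (-26.4) = 18 dB of make-up.

18 dB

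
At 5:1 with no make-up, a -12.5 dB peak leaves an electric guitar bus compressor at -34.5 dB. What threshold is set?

-40 dB

Input is 27.5 dB above T (since output overshoot × R = input overshoot: (-34.5 − T)·5 = -12.5 − T gives T = -40 dB).
Check: -40 + (-12.5 − (-40))/5 = -40 + 5.5 = -34.5 dB. ✓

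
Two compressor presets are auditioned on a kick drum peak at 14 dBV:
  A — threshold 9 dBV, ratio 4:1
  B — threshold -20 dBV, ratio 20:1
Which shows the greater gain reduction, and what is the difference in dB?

A: 5 dB over, compressed to 1.25 dB over, so 3.75 dB of GR.
B: 34 dB over, compressed to 1.7 dB over, so 32.3 dB of GR.
B applies 28.55 dB more gain reduction.

B, by 28.55 dB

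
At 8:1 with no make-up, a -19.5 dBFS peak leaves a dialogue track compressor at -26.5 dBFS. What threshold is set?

-27.5 dBFS

Input is 8 dB above T (since output overshoot × R = input overshoot: (-26.5 − T)·8 = -19.5 − T gives T = -27.5 dBFS).
Check: -27.5 + (-19.5 − (-27.5))/8 = -27.5 + 1 = -26.5 dBFS. ✓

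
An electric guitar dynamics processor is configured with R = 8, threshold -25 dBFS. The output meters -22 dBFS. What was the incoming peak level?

-1 dBFS

The compressed level sits -22 − (-25) = 3 dB over threshold.
Input overshoot = R × output overshoot = 24 dB → input = -25 + 24 = -1 dBFS.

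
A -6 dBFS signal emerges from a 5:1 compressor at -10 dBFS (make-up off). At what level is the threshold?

-11 dBFS

Gain reduction = -6 − (-10) = 4 dB; output overshoot = GR / (R − 1) = 4 / 4 = 1 dB.
Threshold = output − output overshoot = -10 − 1 = -11 dBFS.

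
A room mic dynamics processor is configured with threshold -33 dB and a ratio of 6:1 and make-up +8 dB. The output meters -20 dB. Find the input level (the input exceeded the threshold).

Remove make-up: -20 − 8 = -28 dB.
The compressed level sits -28 − (-33) = 5 dB over threshold.
Undo the ratio: input overshoot = 5 × 6 = 30 dB, giving input = -3 dB.

-3 dB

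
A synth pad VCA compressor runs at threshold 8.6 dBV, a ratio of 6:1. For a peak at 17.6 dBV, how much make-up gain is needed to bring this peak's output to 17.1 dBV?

7 dB

Without make-up, output = threshold + overshoot/6 = 8.6 + 1.5 = 10.1 dBV.
Gap to target: 7 dB.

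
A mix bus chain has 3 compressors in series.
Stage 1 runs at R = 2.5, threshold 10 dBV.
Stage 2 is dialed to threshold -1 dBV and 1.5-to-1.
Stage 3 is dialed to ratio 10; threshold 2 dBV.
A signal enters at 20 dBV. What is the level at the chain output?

Stage 1: overshoot 10 dB → 10/2.5 = 4 dB → 14 dBV.
Stage 2: 14 dBV is 15 dB over -1 dBV; at 1.5:1 that becomes 10 dB over, giving 9 dBV.
Stage 3: overshoot 7 dB → 7/10 = 0.7 dB → 2.7 dBV.

2.7 dBV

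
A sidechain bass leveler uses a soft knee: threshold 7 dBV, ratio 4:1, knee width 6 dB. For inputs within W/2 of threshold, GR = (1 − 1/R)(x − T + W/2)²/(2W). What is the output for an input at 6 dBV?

x − T + W/2 = 6 − 7 + 3 = 2.
GR = (1 − 1/4) × 2² / 12 = 0.75 × 4 / 12 = 0.25 dB.
Output = 6 − 0.25 = 5.75 dBV.

5.75 dBV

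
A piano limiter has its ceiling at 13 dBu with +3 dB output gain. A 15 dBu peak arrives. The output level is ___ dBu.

The limiter clamps the peak to its 13 dBu ceiling.
Output gain then adds 3 dB: 13 + 3 = 16 dBu.

16 dBu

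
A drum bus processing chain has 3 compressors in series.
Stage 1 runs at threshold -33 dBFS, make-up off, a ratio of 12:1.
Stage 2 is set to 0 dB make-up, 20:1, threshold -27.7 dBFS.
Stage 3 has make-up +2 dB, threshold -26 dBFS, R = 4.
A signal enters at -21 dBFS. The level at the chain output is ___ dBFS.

-30 dBFS

Stage 1: -21 dBFS is 12 dB over -33 dBFS; at 12:1 that becomes 1 dB over, giving -32 dBFS.
Stage 2: below threshold (-32 ≤ -27.7); passes unchanged; output -32 dBFS.
Stage 3: -32 dBFS ≤ -26 dBFS, so stage 3 doesn't engage; make-up brings it to -30 dBFS.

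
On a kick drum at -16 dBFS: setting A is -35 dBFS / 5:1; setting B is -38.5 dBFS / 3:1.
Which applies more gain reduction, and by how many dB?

A: 19 dB over, compressed to 3.8 dB over, so 15.2 dB of GR.
B: 22.5 dB over, compressed to 7.5 dB over, so 15 dB of GR.
A applies 0.2 dB more gain reduction.

A, by 0.2 dB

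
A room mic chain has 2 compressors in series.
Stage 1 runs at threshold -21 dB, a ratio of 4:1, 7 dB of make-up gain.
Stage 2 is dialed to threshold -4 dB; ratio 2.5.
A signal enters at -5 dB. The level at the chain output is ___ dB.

-10 dB

Stage 1: 16 dB above -21 dB, reduced 4:1 to 4 dB above → -17 dB; +7 dB make-up → -10 dB.
Stage 2: -10 dB is at or below the -4 dB threshold — no compression; output -10 dB.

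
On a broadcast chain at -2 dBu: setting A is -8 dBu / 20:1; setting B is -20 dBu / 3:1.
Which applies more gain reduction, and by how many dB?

B, by 6.3 dB

A: overshoot 6 dB → output overshoot 0.3 dB → GR 5.7 dB.
B: overshoot 18 dB → output overshoot 6 dB → GR 12 dB.
Difference: 6.3 dB in favour of B.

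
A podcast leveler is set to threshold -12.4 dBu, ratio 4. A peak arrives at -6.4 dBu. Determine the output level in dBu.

-10.9 dBu

-6.4 dBu sits 6 dB over threshold.
At 4:1 the overshoot is divided by 4, leaving 1.5 dB above threshold.
Output = -12.4 + 1.5 = -10.9 dBu.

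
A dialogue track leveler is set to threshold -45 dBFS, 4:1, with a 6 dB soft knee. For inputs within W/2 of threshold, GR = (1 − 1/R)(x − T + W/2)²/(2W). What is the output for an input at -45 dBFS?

-45.5625 dBFS

x − T + W/2 = -45 − (-45) + 3 = 3.
GR = (1 − 1/4) × 3² / 12 = 0.75 × 9 / 12 = 0.5625 dB.
Output = -45 − 0.5625 = -45.5625 dBFS.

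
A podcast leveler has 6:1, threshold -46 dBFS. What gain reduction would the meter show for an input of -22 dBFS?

Overshoot = -22 − (-46) = 24 dB.
At 6:1, output sits 24/6 = 4 dB above threshold.
GR = overshoot in − overshoot out = 24 − 4 = 20 dB.

20 dB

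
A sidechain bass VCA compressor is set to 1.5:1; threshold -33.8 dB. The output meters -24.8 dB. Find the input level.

-20.3 dB

The compressed level sits -24.8 − (-33.8) = 9 dB over threshold.
Input overshoot = R × output overshoot = 13.5 dB → input = -33.8 + 13.5 = -20.3 dB.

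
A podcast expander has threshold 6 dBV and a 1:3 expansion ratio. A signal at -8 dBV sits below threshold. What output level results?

Below threshold, a 1:3 expander applies gain = (3−1)×(T − x) of attenuation.
(3−1) × 14 = 28 dB, so output = -8 − 28 = -36 dBV.

-36 dBV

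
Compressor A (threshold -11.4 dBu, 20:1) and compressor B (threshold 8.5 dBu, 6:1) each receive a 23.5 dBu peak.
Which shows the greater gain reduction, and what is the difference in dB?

A: 34.9 dB over, compressed to 1.745 dB over, so 33.155 dB of GR.
B: 15 dB over, compressed to 2.5 dB over, so 12.5 dB of GR.
A applies 20.655 dB more gain reduction.

A, by 20.655 dB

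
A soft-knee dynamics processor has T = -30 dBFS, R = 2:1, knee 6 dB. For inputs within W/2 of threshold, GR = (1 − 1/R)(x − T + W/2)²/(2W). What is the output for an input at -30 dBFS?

-30.375 dBFS

x − T + W/2 = -30 − (-30) + 3 = 3.
GR = (1 − 1/2) × 3² / 12 = 0.5 × 9 / 12 = 0.375 dB.
Output = -30 − 0.375 = -30.375 dBFS.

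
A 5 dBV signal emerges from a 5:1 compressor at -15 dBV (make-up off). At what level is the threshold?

-20 dBV

Input is 25 dB above T (since output overshoot × R = input overshoot: (-15 − T)·5 = 5 − T gives T = -20 dBV).
Check: -20 + (5 − (-20))/5 = -20 + 5 = -15 dBV. ✓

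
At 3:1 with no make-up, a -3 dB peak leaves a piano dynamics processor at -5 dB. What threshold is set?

Input is 3 dB above T (since output overshoot × R = input overshoot: (-5 − T)·3 = -3 − T gives T = -6 dB).
Check: -6 + (-3 − (-6))/3 = -6 + 1 = -5 dB. ✓

-6 dB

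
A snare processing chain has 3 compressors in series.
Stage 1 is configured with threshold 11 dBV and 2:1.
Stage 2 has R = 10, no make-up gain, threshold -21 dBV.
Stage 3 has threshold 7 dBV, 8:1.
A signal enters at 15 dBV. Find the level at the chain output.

Stage 1: 15 dBV is 4 dB over 11 dBV; at 2:1 that becomes 2 dB over, giving 13 dBV.
Stage 2: 34 dB above -21 dBV, reduced 10:1 to 3.4 dB above → -17.6 dBV.
Stage 3: below threshold (-17.6 ≤ 7); passes unchanged; output -17.6 dBV.

-17.6 dBV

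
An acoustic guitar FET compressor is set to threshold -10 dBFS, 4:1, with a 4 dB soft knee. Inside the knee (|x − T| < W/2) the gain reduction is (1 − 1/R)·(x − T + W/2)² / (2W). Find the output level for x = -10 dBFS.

-10.375 dBFS

x − T + W/2 = -10 − (-10) + 2 = 2.
GR = (1 − 1/4) × 2² / 8 = 0.75 × 4 / 8 = 0.375 dB.
Output = -10 − 0.375 = -10.375 dBFS.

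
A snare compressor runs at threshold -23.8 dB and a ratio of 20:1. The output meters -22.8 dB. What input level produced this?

-3.8 dB

That's 1 dB above the -23.8 dB threshold.
Before 20:1 compression the overshoot was 1 × 20 = 20 dB, so input = -23.8 + 20 = -3.8 dB.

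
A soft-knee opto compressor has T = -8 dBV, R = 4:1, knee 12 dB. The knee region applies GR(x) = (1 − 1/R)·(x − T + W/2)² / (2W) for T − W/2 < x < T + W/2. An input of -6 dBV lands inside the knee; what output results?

x − T + W/2 = -6 − (-8) + 6 = 8.
GR = (1 − 1/4) × 8² / 24 = 0.75 × 64 / 24 = 2 dB.
Output = -6 − 2 = -8 dBV.

-8 dBV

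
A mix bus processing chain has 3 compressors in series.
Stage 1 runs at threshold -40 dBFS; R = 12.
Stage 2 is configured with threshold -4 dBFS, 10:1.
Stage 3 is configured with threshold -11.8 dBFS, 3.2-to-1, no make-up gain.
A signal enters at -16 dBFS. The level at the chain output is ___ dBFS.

-38 dBFS

Stage 1: -16 dBFS is 24 dB over -40 dBFS; at 12:1 that becomes 2 dB over, giving -38 dBFS.
Stage 2: -38 dBFS is at or below the -4 dBFS threshold — no compression; output -38 dBFS.
Stage 3: below threshold (-38 ≤ -11.8); passes unchanged; output -38 dBFS.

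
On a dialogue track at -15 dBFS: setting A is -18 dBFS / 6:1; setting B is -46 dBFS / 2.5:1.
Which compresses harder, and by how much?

A: GR = 3 − 3/6 = 2.5 dB.
B: GR = 31 − 31/2.5 = 18.6 dB.
B reduces 16.1 dB more.

B, by 16.1 dB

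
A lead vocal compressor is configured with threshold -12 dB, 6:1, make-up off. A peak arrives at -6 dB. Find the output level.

Overshoot: -6 − (-12) = 6 dB.
6:1 compression reduces that to 6/6 = 1 dB over.
That puts the output at -11 dB.

-11 dB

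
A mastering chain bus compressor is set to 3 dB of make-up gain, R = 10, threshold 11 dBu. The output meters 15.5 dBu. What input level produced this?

26 dBu

Stripping the +3 dB make-up gives 12.5 dBu at the gain stage.
Post-compression overshoot = 12.5 − 11 = 1.5 dB.
Undo the ratio: input overshoot = 1.5 × 10 = 15 dB, giving input = 26 dBu.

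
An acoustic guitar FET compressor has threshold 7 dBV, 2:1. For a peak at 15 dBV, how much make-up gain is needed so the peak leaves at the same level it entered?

4 dB

The peak compresses to 7 + 8/2 = 11 dBV.
To reach 15 dBV requires 15 − 11 = 4 dB of make-up.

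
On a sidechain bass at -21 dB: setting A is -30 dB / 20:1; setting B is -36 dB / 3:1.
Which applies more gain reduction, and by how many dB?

A: overshoot 9 dB → output overshoot 0.45 dB → GR 8.55 dB.
B: overshoot 15 dB → output overshoot 5 dB → GR 10 dB.
B applies 1.45 dB more gain reduction.

B, by 1.45 dB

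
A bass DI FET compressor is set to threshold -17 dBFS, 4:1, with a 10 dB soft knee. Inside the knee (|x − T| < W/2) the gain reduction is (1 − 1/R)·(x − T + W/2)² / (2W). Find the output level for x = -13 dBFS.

x − T + W/2 = -13 − (-17) + 5 = 9.
GR = (1 − 1/4) × 9² / 20 = 0.75 × 81 / 20 = 3.0375 dB.
Output = -13 − 3.0375 = -16.0375 dBFS.

-16.0375 dBFS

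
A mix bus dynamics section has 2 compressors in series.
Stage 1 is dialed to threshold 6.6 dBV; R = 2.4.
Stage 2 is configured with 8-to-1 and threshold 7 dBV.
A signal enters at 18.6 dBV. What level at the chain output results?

Stage 1: overshoot 12 dB → 12/2.4 = 5 dB → 11.6 dBV.
Stage 2: overshoot 4.6 dB → 4.6/8 = 0.575 dB → 7.575 dBV.

7.575 dBV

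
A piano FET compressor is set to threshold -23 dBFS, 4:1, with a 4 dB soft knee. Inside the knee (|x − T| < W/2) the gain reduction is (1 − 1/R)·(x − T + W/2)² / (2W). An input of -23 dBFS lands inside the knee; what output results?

-23.375 dBFS

x − T + W/2 = -23 − (-23) + 2 = 2.
GR = (1 − 1/4) × 2² / 8 = 0.75 × 4 / 8 = 0.375 dB.
Output = -23 − 0.375 = -23.375 dBFS.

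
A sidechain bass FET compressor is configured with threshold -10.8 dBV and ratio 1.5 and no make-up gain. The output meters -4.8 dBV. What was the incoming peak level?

That's 6 dB above the -10.8 dBV threshold.
Before 1.5:1 compression the overshoot was 6 × 1.5 = 9 dB, so input = -10.8 + 9 = -1.8 dBV.

-1.8 dBV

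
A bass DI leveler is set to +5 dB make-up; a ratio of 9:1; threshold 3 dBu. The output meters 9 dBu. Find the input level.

Remove make-up: 9 − 5 = 4 dBu.
The compressed level sits 4 − 3 = 1 dB over threshold.
Undo the ratio: input overshoot = 1 × 9 = 9 dB, giving input = 12 dBu.

12 dBu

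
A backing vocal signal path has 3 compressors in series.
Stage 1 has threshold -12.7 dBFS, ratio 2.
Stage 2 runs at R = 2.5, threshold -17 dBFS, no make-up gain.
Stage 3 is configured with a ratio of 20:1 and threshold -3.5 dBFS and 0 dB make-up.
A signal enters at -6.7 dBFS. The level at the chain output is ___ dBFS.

Stage 1: overshoot 6 dB → 6/2 = 3 dB → -9.7 dBFS.
Stage 2: overshoot 7.3 dB → 7.3/2.5 = 2.92 dB → -14.08 dBFS.
Stage 3: -14.08 dBFS ≤ -3.5 dBFS, so stage 3 doesn't engage; output -14.08 dBFS.

-14.08 dBFS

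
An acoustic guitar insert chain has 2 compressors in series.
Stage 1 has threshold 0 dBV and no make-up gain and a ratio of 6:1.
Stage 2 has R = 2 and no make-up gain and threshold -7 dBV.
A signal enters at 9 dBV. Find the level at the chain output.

Stage 1: 9 dBV is 9 dB over 0 dBV; at 6:1 that becomes 1.5 dB over, giving 1.5 dBV.
Stage 2: 1.5 dBV is 8.5 dB over -7 dBV; at 2:1 that becomes 4.25 dB over, giving -2.75 dBV.

-2.75 dBV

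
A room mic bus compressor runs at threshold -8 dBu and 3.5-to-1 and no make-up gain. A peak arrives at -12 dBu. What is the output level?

-12 dBu

-12 dBu is 4 dB below the -8 dBu threshold, so no gain reduction is applied.
Output = input = -12 dBu.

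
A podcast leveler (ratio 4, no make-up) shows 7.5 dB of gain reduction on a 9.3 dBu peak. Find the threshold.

-0.7 dBu

Gain reduction = 9.3 − 1.8 = 7.5 dB; output overshoot = GR / (R − 1) = 7.5 / 3 = 2.5 dB.
Threshold = output − output overshoot = 1.8 − 2.5 = -0.7 dBu.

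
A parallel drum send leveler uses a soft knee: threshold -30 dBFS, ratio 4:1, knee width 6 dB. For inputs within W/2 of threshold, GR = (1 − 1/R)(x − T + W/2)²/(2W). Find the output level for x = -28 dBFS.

x − T + W/2 = -28 − (-30) + 3 = 5.
GR = (1 − 1/4) × 5² / 12 = 0.75 × 25 / 12 = 1.5625 dB.
Output = -28 − 1.5625 = -29.5625 dBFS.

-29.5625 dBFS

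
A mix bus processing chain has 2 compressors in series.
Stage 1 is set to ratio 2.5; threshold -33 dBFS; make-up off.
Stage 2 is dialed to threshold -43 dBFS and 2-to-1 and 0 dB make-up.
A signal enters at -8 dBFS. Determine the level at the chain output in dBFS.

-33 dBFS

Stage 1: overshoot 25 dB → 25/2.5 = 10 dB → -23 dBFS.
Stage 2: 20 dB above -43 dBFS, reduced 2:1 to 10 dB above → -33 dBFS.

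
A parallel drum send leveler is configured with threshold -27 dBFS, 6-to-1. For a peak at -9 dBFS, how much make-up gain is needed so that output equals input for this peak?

Overshoot 18 dB → 18/6 = 3 dB after compression, so the compressed level is -27 + 3 = -24 dBFS.
Make-up = target − compressed = -9 − (-24) = 15 dB.

15 dB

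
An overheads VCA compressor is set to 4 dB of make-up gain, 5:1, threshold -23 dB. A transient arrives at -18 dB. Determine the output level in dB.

-18 dB

Overshoot: -18 − (-23) = 5 dB.
5:1 compression reduces that to 5/5 = 1 dB over.
So the level is -23 + 1 = -22 dB; make-up adds 4 dB, giving -18 dB.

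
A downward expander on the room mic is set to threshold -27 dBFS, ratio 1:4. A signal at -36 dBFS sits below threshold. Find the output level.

Undershoot = (-27) − (-36) = 9 dB.
At 1:4, that expands to 36 dB under threshold.
Output = -27 − 36 = -63 dBFS.

-63 dBFS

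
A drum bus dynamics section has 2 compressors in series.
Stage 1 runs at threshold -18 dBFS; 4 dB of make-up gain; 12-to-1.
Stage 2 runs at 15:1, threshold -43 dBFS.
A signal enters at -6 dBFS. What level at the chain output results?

Stage 1: -6 dBFS is 12 dB over -18 dBFS; at 12:1 that becomes 1 dB over, giving -17 dBFS; +4 dB make-up → -13 dBFS.
Stage 2: 30 dB above -43 dBFS, reduced 15:1 to 2 dB above → -41 dBFS.

-41 dBFS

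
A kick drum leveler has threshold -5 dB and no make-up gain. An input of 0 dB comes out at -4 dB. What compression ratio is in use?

5:1

Input overshoot = 0 − (-5) = 5 dB; output overshoot = -4 − (-5) = 1 dB.
Ratio = 5 / 1 = 5.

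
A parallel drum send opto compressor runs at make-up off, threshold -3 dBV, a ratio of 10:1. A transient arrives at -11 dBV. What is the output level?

-11 dBV is 8 dB below the -3 dBV threshold, so no gain reduction is applied.
Output = input = -11 dBV.

-11 dBV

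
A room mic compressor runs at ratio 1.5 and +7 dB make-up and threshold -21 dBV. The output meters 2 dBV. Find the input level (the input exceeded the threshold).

3 dBV

Before make-up, the level was 2 − 7 = -5 dBV.
The compressed level sits -5 − (-21) = 16 dB over threshold.
Before 1.5:1 compression the overshoot was 16 × 1.5 = 24 dB, so input = -21 + 24 = 3 dBV.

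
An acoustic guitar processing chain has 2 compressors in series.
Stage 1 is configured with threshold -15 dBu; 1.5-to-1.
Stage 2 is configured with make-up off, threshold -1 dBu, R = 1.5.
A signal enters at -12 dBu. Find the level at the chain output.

-13 dBu

Stage 1: -12 dBu is 3 dB over -15 dBu; at 1.5:1 that becomes 2 dB over, giving -13 dBu.
Stage 2: -13 dBu is at or below the -1 dBu threshold — no compression; output -13 dBu.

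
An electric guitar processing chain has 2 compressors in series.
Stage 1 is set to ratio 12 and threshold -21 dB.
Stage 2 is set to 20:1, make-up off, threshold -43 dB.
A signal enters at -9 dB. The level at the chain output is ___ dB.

-41.85 dB

Stage 1: -9 dB is 12 dB over -21 dB; at 12:1 that becomes 1 dB over, giving -20 dB.
Stage 2: -20 dB is 23 dB over -43 dB; at 20:1 that becomes 1.15 dB over, giving -41.85 dB.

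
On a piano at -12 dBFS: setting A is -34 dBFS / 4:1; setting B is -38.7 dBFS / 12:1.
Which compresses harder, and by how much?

B, by 7.975 dB

A: GR = 22 − 22/4 = 16.5 dB.
B: GR = 26.7 − 26.7/12 = 24.475 dB.
Difference: 7.975 dB in favour of B.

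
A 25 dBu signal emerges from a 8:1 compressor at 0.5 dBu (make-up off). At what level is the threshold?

-3 dBu

Gain reduction = 25 − 0.5 = 24.5 dB; output overshoot = GR / (R − 1) = 24.5 / 7 = 3.5 dB.
Threshold = output − output overshoot = 0.5 − 3.5 = -3 dBu.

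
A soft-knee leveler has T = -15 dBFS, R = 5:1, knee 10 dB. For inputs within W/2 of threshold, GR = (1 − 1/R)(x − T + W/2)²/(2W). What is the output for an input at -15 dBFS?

-16 dBFS

x − T + W/2 = -15 − (-15) + 5 = 5.
GR = (1 − 1/5) × 5² / 20 = 0.8 × 25 / 20 = 1 dB.
Output = -15 − 1 = -16 dBFS.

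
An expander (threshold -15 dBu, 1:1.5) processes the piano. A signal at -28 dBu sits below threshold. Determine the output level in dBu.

Undershoot = (-15) − (-28) = 13 dB.
At 1:1.5, that expands to 19.5 dB under threshold.
Output = -15 − 19.5 = -34.5 dBu.

-34.5 dBu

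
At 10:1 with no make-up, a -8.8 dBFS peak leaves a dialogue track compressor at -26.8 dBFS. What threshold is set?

-28.8 dBFS

Input is 20 dB above T (since output overshoot × R = input overshoot: (-26.8 − T)·10 = -8.8 − T gives T = -28.8 dBFS).
Check: -28.8 + (-8.8 − (-28.8))/10 = -28.8 + 2 = -26.8 dBFS. ✓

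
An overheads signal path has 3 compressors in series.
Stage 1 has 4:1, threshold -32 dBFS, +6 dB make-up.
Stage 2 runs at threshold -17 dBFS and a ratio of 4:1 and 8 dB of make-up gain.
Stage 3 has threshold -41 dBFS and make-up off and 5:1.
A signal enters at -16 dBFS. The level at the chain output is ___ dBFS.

-35.6 dBFS

Stage 1: overshoot 16 dB → 16/4 = 4 dB → -28 dBFS; +6 dB make-up → -22 dBFS.
Stage 2: below threshold (-22 ≤ -17); passes unchanged; make-up brings it to -14 dBFS.
Stage 3: -14 dBFS is 27 dB over -41 dBFS; at 5:1 that becomes 5.4 dB over, giving -35.6 dBFS.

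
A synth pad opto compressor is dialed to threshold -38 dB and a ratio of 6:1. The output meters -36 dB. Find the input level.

The compressed level sits -36 − (-38) = 2 dB over threshold.
Before 6:1 compression the overshoot was 2 × 6 = 12 dB, so input = -38 + 12 = -26 dB.

-26 dB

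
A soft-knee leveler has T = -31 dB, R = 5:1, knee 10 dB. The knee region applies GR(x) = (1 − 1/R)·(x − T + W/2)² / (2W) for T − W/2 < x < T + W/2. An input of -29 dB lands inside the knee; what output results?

x − T + W/2 = -29 − (-31) + 5 = 7.
GR = (1 − 1/5) × 7² / 20 = 0.8 × 49 / 20 = 1.96 dB.
Output = -29 − 1.96 = -30.96 dB.

-30.96 dB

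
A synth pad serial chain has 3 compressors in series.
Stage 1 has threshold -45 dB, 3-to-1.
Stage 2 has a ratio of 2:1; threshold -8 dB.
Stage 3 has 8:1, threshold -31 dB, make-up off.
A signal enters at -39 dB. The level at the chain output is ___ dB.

-43 dB

Stage 1: 6 dB above -45 dB, reduced 3:1 to 2 dB above → -43 dB.
Stage 2: below threshold (-43 ≤ -8); passes unchanged; output -43 dB.
Stage 3: -43 dB ≤ -31 dB, so stage 3 doesn't engage; output -43 dB.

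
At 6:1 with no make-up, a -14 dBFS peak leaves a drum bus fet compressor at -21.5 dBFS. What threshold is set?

-23 dBFS

Let T be the threshold. Output overshoot = (input overshoot)/R, so -21.5 − T = (-14 − T)/6.
6·(-21.5 − T) = -14 − T → 5·T = -129 − (-14) = -115.
T = -115/5 = -23 dBFS.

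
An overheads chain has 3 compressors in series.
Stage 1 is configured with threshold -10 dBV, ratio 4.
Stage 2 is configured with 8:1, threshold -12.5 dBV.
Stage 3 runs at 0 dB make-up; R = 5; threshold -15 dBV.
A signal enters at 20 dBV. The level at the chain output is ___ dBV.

-14.25 dBV

Stage 1: 30 dB above -10 dBV, reduced 4:1 to 7.5 dB above → -2.5 dBV.
Stage 2: overshoot 10 dB → 10/8 = 1.25 dB → -11.25 dBV.
Stage 3: 3.75 dB above -15 dBV, reduced 5:1 to 0.75 dB above → -14.25 dBV.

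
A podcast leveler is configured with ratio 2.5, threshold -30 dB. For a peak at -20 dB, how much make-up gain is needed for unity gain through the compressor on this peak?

Without make-up, output = threshold + overshoot/2.5 = -30 + 4 = -26 dB.
Gap to target: 6 dB.

6 dB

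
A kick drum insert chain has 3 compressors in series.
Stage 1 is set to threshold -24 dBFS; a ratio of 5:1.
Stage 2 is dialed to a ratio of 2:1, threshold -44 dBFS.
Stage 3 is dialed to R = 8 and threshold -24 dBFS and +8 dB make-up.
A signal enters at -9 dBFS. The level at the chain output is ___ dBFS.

Stage 1: -9 dBFS is 15 dB over -24 dBFS; at 5:1 that becomes 3 dB over, giving -21 dBFS.
Stage 2: 23 dB above -44 dBFS, reduced 2:1 to 11.5 dB above → -32.5 dBFS.
Stage 3: below threshold (-32.5 ≤ -24); passes unchanged; make-up brings it to -24.5 dBFS.

-24.5 dBFS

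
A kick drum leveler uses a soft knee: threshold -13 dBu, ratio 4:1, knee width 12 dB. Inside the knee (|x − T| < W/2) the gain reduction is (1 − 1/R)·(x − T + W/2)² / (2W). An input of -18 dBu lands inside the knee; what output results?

-18.03125 dBu

x − T + W/2 = -18 − (-13) + 6 = 1.
GR = (1 − 1/4) × 1² / 24 = 0.75 × 1 / 24 = 0.03125 dB.
Output = -18 − 0.03125 = -18.03125 dBu.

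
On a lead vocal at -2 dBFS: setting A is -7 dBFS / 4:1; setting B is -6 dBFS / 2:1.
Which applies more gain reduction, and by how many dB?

A, by 1.75 dB

A: overshoot 5 dB → output overshoot 1.25 dB → GR 3.75 dB.
B: overshoot 4 dB → output overshoot 2 dB → GR 2 dB.
Difference: 1.75 dB in favour of A.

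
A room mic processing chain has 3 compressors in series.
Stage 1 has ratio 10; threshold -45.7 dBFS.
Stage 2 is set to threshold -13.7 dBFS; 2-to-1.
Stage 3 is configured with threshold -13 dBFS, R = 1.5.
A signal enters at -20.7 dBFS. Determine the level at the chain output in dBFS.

-43.2 dBFS

Stage 1: 25 dB above -45.7 dBFS, reduced 10:1 to 2.5 dB above → -43.2 dBFS.
Stage 2: -43.2 dBFS is at or below the -13.7 dBFS threshold — no compression; output -43.2 dBFS.
Stage 3: below threshold (-43.2 ≤ -13); passes unchanged; output -43.2 dBFS.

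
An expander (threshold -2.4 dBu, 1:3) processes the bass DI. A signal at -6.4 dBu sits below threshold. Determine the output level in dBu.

Below threshold, a 1:3 expander applies gain = (3−1)×(T − x) of attenuation.
(3−1) × 4 = 8 dB, so output = -6.4 − 8 = -14.4 dBu.

-14.4 dBu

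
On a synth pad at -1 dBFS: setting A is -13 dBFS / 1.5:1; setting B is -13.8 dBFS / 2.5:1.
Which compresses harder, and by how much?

B, by 3.68 dB

A: overshoot 12 dB → output overshoot 8 dB → GR 4 dB.
B: overshoot 12.8 dB → output overshoot 5.12 dB → GR 7.68 dB.
B reduces 3.68 dB more.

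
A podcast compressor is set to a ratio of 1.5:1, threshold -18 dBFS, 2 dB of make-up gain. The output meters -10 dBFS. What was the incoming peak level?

-9 dBFS

Before make-up, the level was -10 − 2 = -12 dBFS.
Post-compression overshoot = -12 − (-18) = 6 dB.
Before 1.5:1 compression the overshoot was 6 × 1.5 = 9 dB, so input = -18 + 9 = -9 dBFS.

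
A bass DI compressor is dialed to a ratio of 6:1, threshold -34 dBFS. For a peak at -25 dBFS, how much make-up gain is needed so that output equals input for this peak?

7.5 dB

The peak compresses to -34 + 9/6 = -32.5 dBFS.
To reach -25 dBFS requires -25 − (-32.5) = 7.5 dB of make-up.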